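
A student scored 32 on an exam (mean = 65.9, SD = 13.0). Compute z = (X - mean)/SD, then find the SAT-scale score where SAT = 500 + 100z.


z = (X - mean) / SD = (32 - 65.9) / 13.0
z = -33.9 / 13.0
z = -2.6077
SAT-scale = SAT = 500 + 100z
Carry z at full precision (z = -33.9 / 13.0) into the conversion:
SAT-scale = 500 + 100 * (-33.9 / 13.0) = 500 + -3390 / 13.0
SAT-scale = 500 + -260.7692
SAT-scale = 239.2308

239.2308


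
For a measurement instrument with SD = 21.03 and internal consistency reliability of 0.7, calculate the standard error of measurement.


SEM = SD * sqrt(1 - rxx)
SEM = 21.03 * sqrt(1 - 0.7)
SEM = 21.03 * sqrt(0.3) = 21.03 * 0.547723
SEM = 11.5186

11.5186


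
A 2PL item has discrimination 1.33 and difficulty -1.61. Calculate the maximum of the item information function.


For 2PL, max info at theta = b = -1.61
I_max = a^2 / 4 = 1.33^2 / 4
= 1.7689 / 4
I_max = 0.4422

0.4422


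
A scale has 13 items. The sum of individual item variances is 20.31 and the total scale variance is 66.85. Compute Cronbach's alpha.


alpha = (k/(k-1)) * (1 - sum(si^2)/s_total^2)
= (13/12) * (1 - 20.31/66.85)
alpha = 0.7542

0.7542


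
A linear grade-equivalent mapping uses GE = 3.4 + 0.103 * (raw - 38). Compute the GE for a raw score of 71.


raw - median = 71 - 38 = 33
slope * diff = 0.103 * 33 = 3.399
GE = 3.4 + 3.399
GE = 6.799

6.799


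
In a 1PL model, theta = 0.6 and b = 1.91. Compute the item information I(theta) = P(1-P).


P = 1/(1+exp(-(0.6-1.91))) = 0.2125
I = P*(1-P) = 0.2125 * 0.7875
I = 0.1673

0.1673


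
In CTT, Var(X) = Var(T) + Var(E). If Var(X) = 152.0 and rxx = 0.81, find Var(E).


var_true = rxx * var_obs = 0.81 * 152.0 = 123.12
var_error = var_obs - var_true
var_error = 152.0 - 123.12
var_error = 28.88

28.88


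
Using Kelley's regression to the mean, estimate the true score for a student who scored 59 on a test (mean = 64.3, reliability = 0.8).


T_est = rxx * X + (1 - rxx) * mean
T_est = 0.8 * 59 + 0.2 * 64.3
T_est = 47.2 + 12.86
T_est = 60.06

60.06


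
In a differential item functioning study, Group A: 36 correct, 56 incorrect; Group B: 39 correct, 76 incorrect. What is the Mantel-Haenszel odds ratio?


Odds_A = 36/56 = 0.6429
Odds_B = 39/76 = 0.5132
OR = Odds_A / Odds_B = 0.6429 / 0.5132
Exactly, OR = (36 * 76) / (56 * 39) = 2736 / 2184
OR = 1.2527

1.2527


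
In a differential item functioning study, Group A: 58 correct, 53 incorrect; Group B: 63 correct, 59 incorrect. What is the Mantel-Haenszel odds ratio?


Odds_A = 58/53 = 1.0943
Odds_B = 63/59 = 1.0678
OR = Odds_A / Odds_B = 1.0943 / 1.0678
Exactly, OR = (58 * 59) / (53 * 63) = 3422 / 3339
OR = 1.0249

1.0249


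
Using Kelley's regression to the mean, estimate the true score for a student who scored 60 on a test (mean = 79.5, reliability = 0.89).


T_est = rxx * X + (1 - rxx) * mean
T_est = 0.89 * 60 + 0.11 * 79.5
T_est = 53.4 + 8.745
T_est = 62.145

62.145


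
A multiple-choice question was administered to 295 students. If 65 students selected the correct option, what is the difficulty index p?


Item difficulty p = number correct / total examinees
p = 65 / 295
p = 0.2203

0.2203


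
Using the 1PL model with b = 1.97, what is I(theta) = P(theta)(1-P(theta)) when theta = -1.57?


P = 1/(1+exp(-(-1.57-1.97))) = 0.0282
I = P*(1-P) = 0.0282 * 0.9718
I = 0.0274

0.0274


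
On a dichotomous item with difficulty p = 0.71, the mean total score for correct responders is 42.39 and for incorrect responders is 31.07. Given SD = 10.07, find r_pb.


q = 1 - p = 0.29
rpb = ((M1 - M0) / SD) * sqrt(p * q)
rpb = ((42.39 - 31.07) / 10.07) * sqrt(0.71 * 0.29)
rpb = 0.5101

0.5101


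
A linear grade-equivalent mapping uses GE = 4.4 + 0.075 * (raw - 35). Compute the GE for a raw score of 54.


raw - median = 54 - 35 = 19
slope * diff = 0.075 * 19 = 1.425
GE = 4.4 + 1.425
GE = 5.825

5.825


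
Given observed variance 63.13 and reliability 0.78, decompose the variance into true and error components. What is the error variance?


var_true = rxx * var_obs = 0.78 * 63.13 = 49.2414
var_error = var_obs - var_true
var_error = 63.13 - 49.2414
var_error = 13.8886

13.8886


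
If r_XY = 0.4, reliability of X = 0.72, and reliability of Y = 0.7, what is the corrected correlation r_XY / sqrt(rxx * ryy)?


r_corrected = rxy / sqrt(rxx * ryy)
= 0.4 / sqrt(0.72 * 0.7)
= 0.4 / sqrt(0.504)
= 0.4 / 0.70993
r_corrected = 0.5634

0.5634


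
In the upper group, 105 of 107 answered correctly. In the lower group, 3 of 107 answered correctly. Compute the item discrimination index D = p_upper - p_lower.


p_upper = 105/107 = 0.9813
p_lower = 3/107 = 0.028
D = 0.9813 - 0.028 = 0.9533

0.9533


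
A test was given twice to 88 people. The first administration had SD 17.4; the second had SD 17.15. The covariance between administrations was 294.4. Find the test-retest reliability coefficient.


r = cov(X,Y) / (SD_X * SD_Y)
r = 294.4 / (17.4 * 17.15)
r = 294.4 / 298.41
r = 0.9866

0.9866


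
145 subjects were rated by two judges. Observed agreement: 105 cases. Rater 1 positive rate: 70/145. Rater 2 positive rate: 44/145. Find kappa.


P_o = 105/145 = 0.724138
P_e = (70*44 + 75*101) / 21025 = 0.506778
kappa = (P_o - P_e) / (1 - P_e)
kappa = (0.724138 - 0.506778) / (1 - 0.506778)
kappa = 0.4407

0.4407


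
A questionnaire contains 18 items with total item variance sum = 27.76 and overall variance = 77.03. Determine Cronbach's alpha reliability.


alpha = (k/(k-1)) * (1 - sum(si^2)/s_total^2)
= (18/17) * (1 - 27.76/77.03)
alpha = 0.6772

0.6772


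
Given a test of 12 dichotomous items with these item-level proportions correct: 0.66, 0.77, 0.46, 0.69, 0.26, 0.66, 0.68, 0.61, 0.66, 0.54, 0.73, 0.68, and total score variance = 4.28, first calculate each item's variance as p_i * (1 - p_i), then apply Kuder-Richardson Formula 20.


For each item, compute p_i * q_i:
  Item 1: 0.66 * 0.34 = 0.2244
  Item 2: 0.77 * 0.23 = 0.1771
  Item 3: 0.46 * 0.54 = 0.2484
  Item 4: 0.69 * 0.31 = 0.2139
  Item 5: 0.26 * 0.74 = 0.1924
  Item 6: 0.66 * 0.34 = 0.2244
  Item 7: 0.68 * 0.32 = 0.2176
  Item 8: 0.61 * 0.39 = 0.2379
  Item 9: 0.66 * 0.34 = 0.2244
  Item 10: 0.54 * 0.46 = 0.2484
  Item 11: 0.73 * 0.27 = 0.1971
  Item 12: 0.68 * 0.32 = 0.2176
Sum(p_i * q_i) = 0.2244 + 0.1771 + 0.2484 + 0.2139 + 0.1924 + 0.2244 + 0.2176 + 0.2379 + 0.2244 + 0.2484 + 0.1971 + 0.2176 = 2.6236
KR-20 = (k/(k-1)) * (1 - Sum(p_i*q_i) / Var_total)
= (12/11) * (1 - 2.6236/4.28)
= 1.0909 * 0.387
KR-20 = 0.4222

0.4222


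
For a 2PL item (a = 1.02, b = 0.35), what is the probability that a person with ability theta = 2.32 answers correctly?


a*(theta - b) = 1.02 * (2.32 - 0.35) = 2.0094
exp(-2.0094) = 0.1341
P = 1 / (1 + 0.1341)
P = 0.8818

0.8818


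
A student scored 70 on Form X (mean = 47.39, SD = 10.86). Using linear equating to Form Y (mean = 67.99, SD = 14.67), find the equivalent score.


slope = SD_Y / SD_X = 14.67 / 10.86 ~ 1.3508
intercept = mean_Y - slope * mean_X = 67.99 - (14.67 / 10.86) * 47.39 ~ 3.9742
Y = slope * X + intercept. To avoid rounding drift from the rounded slope/intercept, evaluate the equivalent form Y = mean_Y + SD_Y * (X - mean_X) / SD_X at full precision:
Y = 67.99 + 14.67 * (70 - 47.39) / 10.86
Y = 67.99 + 14.67 * 22.61 / 10.86
Y = 67.99 + 331.6887 / 10.86
Y = 67.99 + 30.5422
Y = 98.5322

98.5322


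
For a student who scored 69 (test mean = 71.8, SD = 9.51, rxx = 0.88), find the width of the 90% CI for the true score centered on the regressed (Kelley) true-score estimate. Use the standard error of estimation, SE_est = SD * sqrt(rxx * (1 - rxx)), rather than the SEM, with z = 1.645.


True score estimate = 0.88*69 + 0.12*71.8 = 69.336
SE_est = SD * sqrt(rxx * (1 - rxx)) = 9.51 * sqrt(0.88 * 0.12) = 9.51 * sqrt(0.1056) = 3.090384
CI = T_est +/- z * SE_est, so width = 2 * z * SE_est = 2 * 1.645 * 3.090384
Width = 10.1674

10.1674


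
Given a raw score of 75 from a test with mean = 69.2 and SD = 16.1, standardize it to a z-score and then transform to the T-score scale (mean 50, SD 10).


z = (X - mean) / SD = (75 - 69.2) / 16.1
z = 5.8 / 16.1
z = 0.3602
T-score = T = 50 + 10z
Carry z at full precision (z = 5.8 / 16.1) into the conversion:
T-score = 50 + 10 * (5.8 / 16.1) = 50 + 58 / 16.1
T-score = 50 + 3.6025
T-score = 53.6025

53.6025


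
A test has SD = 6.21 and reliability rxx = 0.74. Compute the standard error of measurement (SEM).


SEM = SD * sqrt(1 - rxx)
SEM = 6.21 * sqrt(1 - 0.74)
SEM = 6.21 * sqrt(0.26) = 6.21 * 0.509902
SEM = 3.1665

3.1665


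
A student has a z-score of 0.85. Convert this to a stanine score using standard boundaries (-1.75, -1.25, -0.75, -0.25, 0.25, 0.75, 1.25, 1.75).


Stanine boundaries: [-1.75, -1.25, -0.75, -0.25, 0.25, 0.75, 1.25, 1.75]
z = 0.85
Check each boundary:
  z >= -1.75 -> could be stanine 2
  z >= -1.25 -> could be stanine 3
  z >= -0.75 -> could be stanine 4
  z >= -0.25 -> could be stanine 5
  z >= 0.25 -> could be stanine 6
  z >= 0.75 -> could be stanine 7
  z < 1.25
  z < 1.75
Highest qualifying boundary gives stanine = 7

7


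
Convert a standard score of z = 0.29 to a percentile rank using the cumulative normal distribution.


CDF(z) = 0.5 * (1 + erf(z/sqrt(2)))
erf(0.2051) = 0.2282
CDF = 0.6141
Percentile rank = 0.6141 * 100 = 61.41

61.41


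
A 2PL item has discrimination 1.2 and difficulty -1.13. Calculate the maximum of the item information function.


For 2PL, max info at theta = b = -1.13
I_max = a^2 / 4 = 1.2^2 / 4
= 1.44 / 4
I_max = 0.36

0.36


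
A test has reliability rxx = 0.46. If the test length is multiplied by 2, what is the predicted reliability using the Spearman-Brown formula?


r_new = (n * rxx) / (1 + (n-1) * rxx)
r_new = (2 * 0.46) / (1 + 1 * 0.46)
r_new = 0.92 / 1.46
r_new = 0.6301

0.6301


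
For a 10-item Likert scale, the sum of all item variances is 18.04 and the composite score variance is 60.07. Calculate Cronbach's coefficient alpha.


alpha = (k/(k-1)) * (1 - sum(si^2)/s_total^2)
= (10/9) * (1 - 18.04/60.07)
alpha = 0.7774

0.7774


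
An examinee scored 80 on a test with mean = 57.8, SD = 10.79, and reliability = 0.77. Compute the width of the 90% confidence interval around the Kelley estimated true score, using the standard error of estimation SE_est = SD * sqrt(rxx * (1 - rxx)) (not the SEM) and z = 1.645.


True score estimate = 0.77*80 + 0.23*57.8 = 74.894
SE_est = SD * sqrt(rxx * (1 - rxx)) = 10.79 * sqrt(0.77 * 0.23) = 10.79 * sqrt(0.1771) = 4.540783
CI = T_est +/- z * SE_est, so width = 2 * z * SE_est = 2 * 1.645 * 4.540783
Width = 14.9392

14.9392


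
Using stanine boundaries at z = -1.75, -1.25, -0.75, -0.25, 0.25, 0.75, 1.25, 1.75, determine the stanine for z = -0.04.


Stanine boundaries: [-1.75, -1.25, -0.75, -0.25, 0.25, 0.75, 1.25, 1.75]
z = -0.04
Check each boundary:
  z >= -1.75 -> could be stanine 2
  z >= -1.25 -> could be stanine 3
  z >= -0.75 -> could be stanine 4
  z >= -0.25 -> could be stanine 5
  z < 0.25
  z < 0.75
  z < 1.25
  z < 1.75
Highest qualifying boundary gives stanine = 5

5


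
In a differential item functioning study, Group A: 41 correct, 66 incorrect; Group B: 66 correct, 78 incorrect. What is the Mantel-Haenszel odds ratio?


Odds_A = 41/66 = 0.6212
Odds_B = 66/78 = 0.8462
OR = Odds_A / Odds_B = 0.6212 / 0.8462
Exactly, OR = (41 * 78) / (66 * 66) = 3198 / 4356
OR = 0.7342

0.7342


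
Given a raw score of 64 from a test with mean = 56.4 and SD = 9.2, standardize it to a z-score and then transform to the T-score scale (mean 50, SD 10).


z = (X - mean) / SD = (64 - 56.4) / 9.2
z = 7.6 / 9.2
z = 0.8261
T-score = T = 50 + 10z
Carry z at full precision (z = 7.6 / 9.2) into the conversion:
T-score = 50 + 10 * (7.6 / 9.2) = 50 + 76 / 9.2
T-score = 50 + 8.2609
T-score = 58.2609

58.2609


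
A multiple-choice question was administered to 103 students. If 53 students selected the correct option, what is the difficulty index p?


Item difficulty p = number correct / total examinees
p = 53 / 103
p = 0.5146

0.5146


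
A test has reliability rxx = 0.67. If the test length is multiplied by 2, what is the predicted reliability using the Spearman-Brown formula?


r_new = (n * rxx) / (1 + (n-1) * rxx)
r_new = (2 * 0.67) / (1 + 1 * 0.67)
r_new = 1.34 / 1.67
r_new = 0.8024

0.8024


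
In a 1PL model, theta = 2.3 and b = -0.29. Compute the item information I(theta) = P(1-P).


P = 1/(1+exp(-(2.3--0.29))) = 0.9302
I = P*(1-P) = 0.9302 * 0.0698
I = 0.0649

0.0649


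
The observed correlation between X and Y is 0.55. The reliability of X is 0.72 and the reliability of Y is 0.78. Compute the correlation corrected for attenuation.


r_corrected = rxy / sqrt(rxx * ryy)
= 0.55 / sqrt(0.72 * 0.78)
= 0.55 / sqrt(0.5616)
= 0.55 / 0.7494
r_corrected = 0.7339

0.7339


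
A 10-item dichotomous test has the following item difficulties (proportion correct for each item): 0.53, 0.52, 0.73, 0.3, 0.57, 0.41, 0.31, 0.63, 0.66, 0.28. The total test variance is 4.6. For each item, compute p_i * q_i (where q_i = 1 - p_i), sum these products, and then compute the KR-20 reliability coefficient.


For each item, compute p_i * q_i:
  Item 1: 0.53 * 0.47 = 0.2491
  Item 2: 0.52 * 0.48 = 0.2496
  Item 3: 0.73 * 0.27 = 0.1971
  Item 4: 0.3 * 0.7 = 0.21
  Item 5: 0.57 * 0.43 = 0.2451
  Item 6: 0.41 * 0.59 = 0.2419
  Item 7: 0.31 * 0.69 = 0.2139
  Item 8: 0.63 * 0.37 = 0.2331
  Item 9: 0.66 * 0.34 = 0.2244
  Item 10: 0.28 * 0.72 = 0.2016
Sum(p_i * q_i) = 0.2491 + 0.2496 + 0.1971 + 0.21 + 0.2451 + 0.2419 + 0.2139 + 0.2331 + 0.2244 + 0.2016 = 2.2658
KR-20 = (k/(k-1)) * (1 - Sum(p_i*q_i) / Var_total)
= (10/9) * (1 - 2.2658/4.6)
= 1.1111 * 0.5074
KR-20 = 0.5638

0.5638


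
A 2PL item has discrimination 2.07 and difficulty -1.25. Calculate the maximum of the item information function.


For 2PL, max info at theta = b = -1.25
I_max = a^2 / 4 = 2.07^2 / 4
= 4.2849 / 4
I_max = 1.0712

1.0712


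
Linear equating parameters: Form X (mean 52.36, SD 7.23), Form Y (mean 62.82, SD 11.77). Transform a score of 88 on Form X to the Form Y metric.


slope = SD_Y / SD_X = 11.77 / 7.23 ~ 1.6279
intercept = mean_Y - slope * mean_X = 62.82 - (11.77 / 7.23) * 52.36 ~ -22.4189
Y = slope * X + intercept. To avoid rounding drift from the rounded slope/intercept, evaluate the equivalent form Y = mean_Y + SD_Y * (X - mean_X) / SD_X at full precision:
Y = 62.82 + 11.77 * (88 - 52.36) / 7.23
Y = 62.82 + 11.77 * 35.64 / 7.23
Y = 62.82 + 419.4828 / 7.23
Y = 62.82 + 58.0198
Y = 120.8398

120.8398


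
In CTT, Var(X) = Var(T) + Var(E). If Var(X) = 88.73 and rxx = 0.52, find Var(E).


var_true = rxx * var_obs = 0.52 * 88.73 = 46.1396
var_error = var_obs - var_true
var_error = 88.73 - 46.1396
var_error = 42.5904

42.5904


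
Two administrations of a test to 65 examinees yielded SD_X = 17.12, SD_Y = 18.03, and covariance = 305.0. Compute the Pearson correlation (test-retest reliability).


r = cov(X,Y) / (SD_X * SD_Y)
r = 305.0 / (17.12 * 18.03)
r = 305.0 / 308.6736
r = 0.9881

0.9881


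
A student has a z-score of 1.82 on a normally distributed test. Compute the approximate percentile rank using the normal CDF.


CDF(z) = 0.5 * (1 + erf(z/sqrt(2)))
erf(1.2869) = 0.9312
CDF = 0.9656
Percentile rank = 0.9656 * 100 = 96.56

96.56


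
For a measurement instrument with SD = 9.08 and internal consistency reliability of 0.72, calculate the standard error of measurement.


SEM = SD * sqrt(1 - rxx)
SEM = 9.08 * sqrt(1 - 0.72)
SEM = 9.08 * sqrt(0.28) = 9.08 * 0.52915
SEM = 4.8047

4.8047


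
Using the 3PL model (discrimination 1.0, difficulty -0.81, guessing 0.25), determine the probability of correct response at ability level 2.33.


logit = 1.0*(2.33 - -0.81) = 3.14
P* = 1/(1 + exp(-3.14)) = 0.9585
P = 0.25 + (1 - 0.25) * 0.9585
P = 0.9689

0.9689


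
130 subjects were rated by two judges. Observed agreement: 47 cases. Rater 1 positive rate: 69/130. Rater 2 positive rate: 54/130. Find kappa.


P_o = 47/130 = 0.361538
P_e = (69*54 + 61*76) / 16900 = 0.494793
kappa = (P_o - P_e) / (1 - P_e)
kappa = (0.361538 - 0.494793) / (1 - 0.494793)
kappa = -0.2638

-0.2638


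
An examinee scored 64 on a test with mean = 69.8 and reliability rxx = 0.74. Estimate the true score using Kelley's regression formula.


T_est = rxx * X + (1 - rxx) * mean
T_est = 0.74 * 64 + 0.26 * 69.8
T_est = 47.36 + 18.148
T_est = 65.508

65.508


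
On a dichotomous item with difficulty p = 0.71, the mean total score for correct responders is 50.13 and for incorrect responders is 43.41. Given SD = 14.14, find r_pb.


q = 1 - p = 0.29
rpb = ((M1 - M0) / SD) * sqrt(p * q)
rpb = ((50.13 - 43.41) / 14.14) * sqrt(0.71 * 0.29)
rpb = 0.2156

0.2156


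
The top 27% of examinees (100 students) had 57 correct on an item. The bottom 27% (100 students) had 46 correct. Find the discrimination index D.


p_upper = 57/100 = 0.57
p_lower = 46/100 = 0.46
D = 0.57 - 0.46 = 0.11

0.11


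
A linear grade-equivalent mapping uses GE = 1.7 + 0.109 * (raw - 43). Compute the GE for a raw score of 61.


raw - median = 61 - 43 = 18
slope * diff = 0.109 * 18 = 1.962
GE = 1.7 + 1.962
GE = 3.662

3.662


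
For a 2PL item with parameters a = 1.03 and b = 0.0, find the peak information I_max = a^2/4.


For 2PL, max info at theta = b = 0.0
I_max = a^2 / 4 = 1.03^2 / 4
= 1.0609 / 4
I_max = 0.2652

0.2652


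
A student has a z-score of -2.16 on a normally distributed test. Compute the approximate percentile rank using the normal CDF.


CDF(z) = 0.5 * (1 + erf(z/sqrt(2)))
erf(-1.5274) = -0.9692
CDF = 0.0154
Percentile rank = 0.0154 * 100 = 1.54

1.54


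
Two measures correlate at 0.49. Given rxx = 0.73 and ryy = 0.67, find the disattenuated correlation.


r_corrected = rxy / sqrt(rxx * ryy)
= 0.49 / sqrt(0.73 * 0.67)
= 0.49 / sqrt(0.4891)
= 0.49 / 0.699357
r_corrected = 0.7006

0.7006


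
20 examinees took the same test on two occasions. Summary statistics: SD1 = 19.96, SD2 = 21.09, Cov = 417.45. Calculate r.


r = cov(X,Y) / (SD_X * SD_Y)
r = 417.45 / (19.96 * 21.09)
r = 417.45 / 420.9564
r = 0.9917

0.9917


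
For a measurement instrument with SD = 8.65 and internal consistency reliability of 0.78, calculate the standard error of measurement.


SEM = SD * sqrt(1 - rxx)
SEM = 8.65 * sqrt(1 - 0.78)
SEM = 8.65 * sqrt(0.22) = 8.65 * 0.469042
SEM = 4.0572

4.0572


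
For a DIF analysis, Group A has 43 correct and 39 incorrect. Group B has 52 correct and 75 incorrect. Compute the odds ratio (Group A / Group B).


Odds_A = 43/39 = 1.1026
Odds_B = 52/75 = 0.6933
OR = Odds_A / Odds_B = 1.1026 / 0.6933
Exactly, OR = (43 * 75) / (39 * 52) = 3225 / 2028
OR = 1.5902

1.5902


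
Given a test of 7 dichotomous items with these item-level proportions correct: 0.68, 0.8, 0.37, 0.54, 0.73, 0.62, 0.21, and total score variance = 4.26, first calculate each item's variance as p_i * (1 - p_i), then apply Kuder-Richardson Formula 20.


For each item, compute p_i * q_i:
  Item 1: 0.68 * 0.32 = 0.2176
  Item 2: 0.8 * 0.2 = 0.16
  Item 3: 0.37 * 0.63 = 0.2331
  Item 4: 0.54 * 0.46 = 0.2484
  Item 5: 0.73 * 0.27 = 0.1971
  Item 6: 0.62 * 0.38 = 0.2356
  Item 7: 0.21 * 0.79 = 0.1659
Sum(p_i * q_i) = 0.2176 + 0.16 + 0.2331 + 0.2484 + 0.1971 + 0.2356 + 0.1659 = 1.4577
KR-20 = (k/(k-1)) * (1 - Sum(p_i*q_i) / Var_total)
= (7/6) * (1 - 1.4577/4.26)
= 1.1667 * 0.6578
KR-20 = 0.7675

0.7675


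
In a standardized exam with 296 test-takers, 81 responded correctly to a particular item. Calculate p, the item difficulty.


Item difficulty p = number correct / total examinees
p = 81 / 296
p = 0.2736

0.2736


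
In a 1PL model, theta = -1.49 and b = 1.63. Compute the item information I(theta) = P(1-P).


P = 1/(1+exp(-(-1.49-1.63))) = 0.0423
I = P*(1-P) = 0.0423 * 0.9577
I = 0.0405

0.0405


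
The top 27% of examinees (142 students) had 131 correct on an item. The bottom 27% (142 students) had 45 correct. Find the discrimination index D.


p_upper = 131/142 = 0.9225
p_lower = 45/142 = 0.3169
D = 0.9225 - 0.3169 = 0.6056

0.6056


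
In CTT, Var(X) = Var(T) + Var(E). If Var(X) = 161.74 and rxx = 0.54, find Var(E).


var_true = rxx * var_obs = 0.54 * 161.74 = 87.3396
var_error = var_obs - var_true
var_error = 161.74 - 87.3396
var_error = 74.4004

74.4004


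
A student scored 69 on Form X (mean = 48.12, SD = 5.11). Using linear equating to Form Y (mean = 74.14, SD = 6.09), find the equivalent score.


slope = SD_Y / SD_X = 6.09 / 5.11 ~ 1.1918
intercept = mean_Y - slope * mean_X = 74.14 - (6.09 / 5.11) * 48.12 ~ 16.7915
Y = slope * X + intercept. To avoid rounding drift from the rounded slope/intercept, evaluate the equivalent form Y = mean_Y + SD_Y * (X - mean_X) / SD_X at full precision:
Y = 74.14 + 6.09 * (69 - 48.12) / 5.11
Y = 74.14 + 6.09 * 20.88 / 5.11
Y = 74.14 + 127.1592 / 5.11
Y = 74.14 + 24.8844
Y = 99.0244

99.0244


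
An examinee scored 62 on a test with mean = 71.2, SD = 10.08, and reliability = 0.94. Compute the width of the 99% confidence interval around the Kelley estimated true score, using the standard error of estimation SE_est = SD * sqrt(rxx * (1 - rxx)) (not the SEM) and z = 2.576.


True score estimate = 0.94*62 + 0.06*71.2 = 62.552
SE_est = SD * sqrt(rxx * (1 - rxx)) = 10.08 * sqrt(0.94 * 0.06) = 10.08 * sqrt(0.0564) = 2.393867
CI = T_est +/- z * SE_est, so width = 2 * z * SE_est = 2 * 2.576 * 2.393867
Width = 12.3332

12.3332


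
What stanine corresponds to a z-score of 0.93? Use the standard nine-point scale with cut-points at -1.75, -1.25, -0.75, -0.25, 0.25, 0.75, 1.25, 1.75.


Stanine boundaries: [-1.75, -1.25, -0.75, -0.25, 0.25, 0.75, 1.25, 1.75]
z = 0.93
Check each boundary:
  z >= -1.75 -> could be stanine 2
  z >= -1.25 -> could be stanine 3
  z >= -0.75 -> could be stanine 4
  z >= -0.25 -> could be stanine 5
  z >= 0.25 -> could be stanine 6
  z >= 0.75 -> could be stanine 7
  z < 1.25
  z < 1.75
Highest qualifying boundary gives stanine = 7

7


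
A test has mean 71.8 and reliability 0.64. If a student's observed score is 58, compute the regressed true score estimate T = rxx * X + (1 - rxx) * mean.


T_est = rxx * X + (1 - rxx) * mean
T_est = 0.64 * 58 + 0.36 * 71.8
T_est = 37.12 + 25.848
T_est = 62.968

62.968


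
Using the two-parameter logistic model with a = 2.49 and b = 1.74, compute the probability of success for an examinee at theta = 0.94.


a*(theta - b) = 2.49 * (0.94 - 1.74) = -1.992
exp(--1.992) = 7.3302
P = 1 / (1 + 7.3302)
P = 0.12

0.12


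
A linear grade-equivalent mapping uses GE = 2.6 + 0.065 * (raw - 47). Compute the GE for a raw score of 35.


raw - median = 35 - 47 = -12
slope * diff = 0.065 * -12 = -0.78
GE = 2.6 + -0.78
GE = 1.82

1.82


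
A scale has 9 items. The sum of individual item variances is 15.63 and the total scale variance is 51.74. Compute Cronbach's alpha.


alpha = (k/(k-1)) * (1 - sum(si^2)/s_total^2)
= (9/8) * (1 - 15.63/51.74)
alpha = 0.7852

0.7852


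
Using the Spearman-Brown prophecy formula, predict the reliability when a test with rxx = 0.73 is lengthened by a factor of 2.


r_new = (n * rxx) / (1 + (n-1) * rxx)
r_new = (2 * 0.73) / (1 + 1 * 0.73)
r_new = 1.46 / 1.73
r_new = 0.8439

0.8439


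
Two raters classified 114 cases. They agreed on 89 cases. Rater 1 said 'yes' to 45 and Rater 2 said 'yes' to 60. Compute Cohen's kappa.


P_o = 89/114 = 0.780702
P_e = (45*60 + 69*54) / 12996 = 0.49446
kappa = (P_o - P_e) / (1 - P_e)
kappa = (0.780702 - 0.49446) / (1 - 0.49446)
kappa = 0.5662

0.5662


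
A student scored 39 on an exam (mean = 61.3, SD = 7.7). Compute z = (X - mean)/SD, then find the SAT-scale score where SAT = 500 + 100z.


z = (X - mean) / SD = (39 - 61.3) / 7.7
z = -22.3 / 7.7
z = -2.8961
SAT-scale = SAT = 500 + 100z
Carry z at full precision (z = -22.3 / 7.7) into the conversion:
SAT-scale = 500 + 100 * (-22.3 / 7.7) = 500 + -2230 / 7.7
SAT-scale = 500 + -289.6104
SAT-scale = 210.3896

210.3896


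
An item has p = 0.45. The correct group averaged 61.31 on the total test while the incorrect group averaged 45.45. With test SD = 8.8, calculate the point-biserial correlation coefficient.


q = 1 - p = 0.55
rpb = ((M1 - M0) / SD) * sqrt(p * q)
rpb = ((61.31 - 45.45) / 8.8) * sqrt(0.45 * 0.55)
rpb = 0.8966

0.8966


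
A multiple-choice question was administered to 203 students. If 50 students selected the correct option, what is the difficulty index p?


Item difficulty p = number correct / total examinees
p = 50 / 203
p = 0.2463

0.2463


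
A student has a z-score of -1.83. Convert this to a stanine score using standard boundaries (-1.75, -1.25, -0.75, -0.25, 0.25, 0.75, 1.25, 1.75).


Stanine boundaries: [-1.75, -1.25, -0.75, -0.25, 0.25, 0.75, 1.25, 1.75]
z = -1.83
Check each boundary:
  z < -1.75
  z < -1.25
  z < -0.75
  z < -0.25
  z < 0.25
  z < 0.75
  z < 1.25
  z < 1.75
Highest qualifying boundary gives stanine = 1

1


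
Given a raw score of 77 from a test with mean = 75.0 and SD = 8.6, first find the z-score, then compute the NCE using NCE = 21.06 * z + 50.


z = (X - mean) / SD = (77 - 75.0) / 8.6
z = 2.0 / 8.6
z = 0.2326
NCE = NCE = 21.06z + 50
Carry z at full precision (z = 2.0 / 8.6) into the conversion:
NCE = 21.06 * (2.0 / 8.6) + 50 = 42.12 / 8.6 + 50
NCE = 4.8977 + 50
NCE = 54.8977

54.8977


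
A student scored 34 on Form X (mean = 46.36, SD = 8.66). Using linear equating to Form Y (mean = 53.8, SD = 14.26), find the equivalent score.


slope = SD_Y / SD_X = 14.26 / 8.66 ~ 1.6467
intercept = mean_Y - slope * mean_X = 53.8 - (14.26 / 8.66) * 46.36 ~ -22.5388
Y = slope * X + intercept. To avoid rounding drift from the rounded slope/intercept, evaluate the equivalent form Y = mean_Y + SD_Y * (X - mean_X) / SD_X at full precision:
Y = 53.8 + 14.26 * (34 - 46.36) / 8.66
Y = 53.8 - 14.26 * 12.36 / 8.66
Y = 53.8 - 176.2536 / 8.66
Y = 53.8 - 20.3526
Y = 33.4474

33.4474


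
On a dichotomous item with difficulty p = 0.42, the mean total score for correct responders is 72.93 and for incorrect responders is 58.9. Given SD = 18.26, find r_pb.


q = 1 - p = 0.58
rpb = ((M1 - M0) / SD) * sqrt(p * q)
rpb = ((72.93 - 58.9) / 18.26) * sqrt(0.42 * 0.58)
rpb = 0.3792

0.3792


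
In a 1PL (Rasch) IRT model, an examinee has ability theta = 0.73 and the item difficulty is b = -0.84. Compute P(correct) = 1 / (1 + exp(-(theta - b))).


theta - b = 0.73 - -0.84 = 1.57
exp(-(theta - b)) = exp(-1.57) = 0.208
P = 1 / (1 + 0.208)
P = 0.8278

0.8278


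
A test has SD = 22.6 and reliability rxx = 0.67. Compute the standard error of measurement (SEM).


SEM = SD * sqrt(1 - rxx)
SEM = 22.6 * sqrt(1 - 0.67)
SEM = 22.6 * sqrt(0.33) = 22.6 * 0.574456
SEM = 12.9827

12.9827


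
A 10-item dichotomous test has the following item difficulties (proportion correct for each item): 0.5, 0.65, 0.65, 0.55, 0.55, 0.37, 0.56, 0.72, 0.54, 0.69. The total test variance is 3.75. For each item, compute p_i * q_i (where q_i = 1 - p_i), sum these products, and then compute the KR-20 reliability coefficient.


For each item, compute p_i * q_i:
  Item 1: 0.5 * 0.5 = 0.25
  Item 2: 0.65 * 0.35 = 0.2275
  Item 3: 0.65 * 0.35 = 0.2275
  Item 4: 0.55 * 0.45 = 0.2475
  Item 5: 0.55 * 0.45 = 0.2475
  Item 6: 0.37 * 0.63 = 0.2331
  Item 7: 0.56 * 0.44 = 0.2464
  Item 8: 0.72 * 0.28 = 0.2016
  Item 9: 0.54 * 0.46 = 0.2484
  Item 10: 0.69 * 0.31 = 0.2139
Sum(p_i * q_i) = 0.25 + 0.2275 + 0.2275 + 0.2475 + 0.2475 + 0.2331 + 0.2464 + 0.2016 + 0.2484 + 0.2139 = 2.3434
KR-20 = (k/(k-1)) * (1 - Sum(p_i*q_i) / Var_total)
= (10/9) * (1 - 2.3434/3.75)
= 1.1111 * 0.3751
KR-20 = 0.4168

0.4168


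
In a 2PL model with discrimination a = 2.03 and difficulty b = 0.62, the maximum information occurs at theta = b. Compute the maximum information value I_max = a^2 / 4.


For 2PL, max info at theta = b = 0.62
I_max = a^2 / 4 = 2.03^2 / 4
= 4.1209 / 4
I_max = 1.0302

1.0302


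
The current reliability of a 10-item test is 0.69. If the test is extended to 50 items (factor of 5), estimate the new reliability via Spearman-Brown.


r_new = (n * rxx) / (1 + (n-1) * rxx)
r_new = (5 * 0.69) / (1 + 4 * 0.69)
r_new = 3.45 / 3.76
r_new = 0.9176

0.9176


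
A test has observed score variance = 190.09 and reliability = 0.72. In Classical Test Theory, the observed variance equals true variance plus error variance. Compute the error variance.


var_true = rxx * var_obs = 0.72 * 190.09 = 136.8648
var_error = var_obs - var_true
var_error = 190.09 - 136.8648
var_error = 53.2252

53.2252


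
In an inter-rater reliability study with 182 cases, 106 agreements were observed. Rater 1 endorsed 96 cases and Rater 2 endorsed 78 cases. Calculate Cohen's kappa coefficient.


P_o = 106/182 = 0.582418
P_e = (96*78 + 86*104) / 33124 = 0.496075
kappa = (P_o - P_e) / (1 - P_e)
kappa = (0.582418 - 0.496075) / (1 - 0.496075)
kappa = 0.1713

0.1713


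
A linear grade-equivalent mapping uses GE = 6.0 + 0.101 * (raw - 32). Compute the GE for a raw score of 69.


raw - median = 69 - 32 = 37
slope * diff = 0.101 * 37 = 3.737
GE = 6.0 + 3.737
GE = 9.737

9.737


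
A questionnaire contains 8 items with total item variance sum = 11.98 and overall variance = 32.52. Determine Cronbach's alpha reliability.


alpha = (k/(k-1)) * (1 - sum(si^2)/s_total^2)
= (8/7) * (1 - 11.98/32.52)
alpha = 0.7218

0.7218


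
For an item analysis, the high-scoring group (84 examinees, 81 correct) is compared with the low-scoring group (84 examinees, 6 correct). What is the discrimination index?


p_upper = 81/84 = 0.9643
p_lower = 6/84 = 0.0714
D = 0.9643 - 0.0714 = 0.8929

0.8929


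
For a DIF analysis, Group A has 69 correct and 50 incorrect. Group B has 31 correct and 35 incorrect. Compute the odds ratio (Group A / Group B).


Odds_A = 69/50 = 1.38
Odds_B = 31/35 = 0.8857
OR = Odds_A / Odds_B = 1.38 / 0.8857
Exactly, OR = (69 * 35) / (50 * 31) = 2415 / 1550
OR = 1.5581

1.5581


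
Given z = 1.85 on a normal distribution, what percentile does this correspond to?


CDF(z) = 0.5 * (1 + erf(z/sqrt(2)))
erf(1.3081) = 0.9357
CDF = 0.9678
Percentile rank = 0.9678 * 100 = 96.78

96.78


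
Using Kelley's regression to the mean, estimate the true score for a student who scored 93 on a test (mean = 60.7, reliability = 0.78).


T_est = rxx * X + (1 - rxx) * mean
T_est = 0.78 * 93 + 0.22 * 60.7
T_est = 72.54 + 13.354
T_est = 85.894

85.894


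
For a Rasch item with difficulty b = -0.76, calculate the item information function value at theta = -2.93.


P = 1/(1+exp(-(-2.93--0.76))) = 0.1025
I = P*(1-P) = 0.1025 * 0.8975
I = 0.092

0.092


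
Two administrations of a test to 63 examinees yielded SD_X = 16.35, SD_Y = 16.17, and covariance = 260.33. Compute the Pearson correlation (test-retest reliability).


r = cov(X,Y) / (SD_X * SD_Y)
r = 260.33 / (16.35 * 16.17)
r = 260.33 / 264.3795
r = 0.9847

0.9847


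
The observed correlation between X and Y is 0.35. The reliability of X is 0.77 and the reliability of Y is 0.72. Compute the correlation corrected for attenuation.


r_corrected = rxy / sqrt(rxx * ryy)
= 0.35 / sqrt(0.77 * 0.72)
= 0.35 / sqrt(0.5544)
= 0.35 / 0.74458
r_corrected = 0.4701

0.4701


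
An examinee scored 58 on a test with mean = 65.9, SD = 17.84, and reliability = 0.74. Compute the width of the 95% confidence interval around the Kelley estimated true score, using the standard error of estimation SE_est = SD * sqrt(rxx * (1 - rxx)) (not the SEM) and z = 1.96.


True score estimate = 0.74*58 + 0.26*65.9 = 60.054
SE_est = SD * sqrt(rxx * (1 - rxx)) = 17.84 * sqrt(0.74 * 0.26) = 17.84 * sqrt(0.1924) = 7.825235
CI = T_est +/- z * SE_est, so width = 2 * z * SE_est = 2 * 1.96 * 7.825235
Width = 30.6749

30.6749


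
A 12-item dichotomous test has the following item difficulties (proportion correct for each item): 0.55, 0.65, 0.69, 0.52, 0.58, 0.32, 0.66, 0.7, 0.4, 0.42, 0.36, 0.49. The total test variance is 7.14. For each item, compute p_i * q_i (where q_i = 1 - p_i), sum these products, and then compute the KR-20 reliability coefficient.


For each item, compute p_i * q_i:
  Item 1: 0.55 * 0.45 = 0.2475
  Item 2: 0.65 * 0.35 = 0.2275
  Item 3: 0.69 * 0.31 = 0.2139
  Item 4: 0.52 * 0.48 = 0.2496
  Item 5: 0.58 * 0.42 = 0.2436
  Item 6: 0.32 * 0.68 = 0.2176
  Item 7: 0.66 * 0.34 = 0.2244
  Item 8: 0.7 * 0.3 = 0.21
  Item 9: 0.4 * 0.6 = 0.24
  Item 10: 0.42 * 0.58 = 0.2436
  Item 11: 0.36 * 0.64 = 0.2304
  Item 12: 0.49 * 0.51 = 0.2499
Sum(p_i * q_i) = 0.2475 + 0.2275 + 0.2139 + 0.2496 + 0.2436 + 0.2176 + 0.2244 + 0.21 + 0.24 + 0.2436 + 0.2304 + 0.2499 = 2.798
KR-20 = (k/(k-1)) * (1 - Sum(p_i*q_i) / Var_total)
= (12/11) * (1 - 2.798/7.14)
= 1.0909 * 0.6081
KR-20 = 0.6634

0.6634


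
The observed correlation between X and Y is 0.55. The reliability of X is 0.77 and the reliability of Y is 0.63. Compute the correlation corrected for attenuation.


r_corrected = rxy / sqrt(rxx * ryy)
= 0.55 / sqrt(0.77 * 0.63)
= 0.55 / sqrt(0.4851)
= 0.55 / 0.696491
r_corrected = 0.7897

0.7897


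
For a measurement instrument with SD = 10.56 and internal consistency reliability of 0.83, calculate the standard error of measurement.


SEM = SD * sqrt(1 - rxx)
SEM = 10.56 * sqrt(1 - 0.83)
SEM = 10.56 * sqrt(0.17) = 10.56 * 0.412311
SEM = 4.354

4.354


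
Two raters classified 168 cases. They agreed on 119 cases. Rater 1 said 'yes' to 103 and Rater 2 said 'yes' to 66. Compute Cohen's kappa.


P_o = 119/168 = 0.708333
P_e = (103*66 + 65*102) / 28224 = 0.475765
kappa = (P_o - P_e) / (1 - P_e)
kappa = (0.708333 - 0.475765) / (1 - 0.475765)
kappa = 0.4436

0.4436


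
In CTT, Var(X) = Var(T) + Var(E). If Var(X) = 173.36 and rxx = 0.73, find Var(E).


var_true = rxx * var_obs = 0.73 * 173.36 = 126.5528
var_error = var_obs - var_true
var_error = 173.36 - 126.5528
var_error = 46.8072

46.8072


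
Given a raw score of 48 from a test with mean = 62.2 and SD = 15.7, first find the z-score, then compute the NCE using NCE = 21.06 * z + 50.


z = (X - mean) / SD = (48 - 62.2) / 15.7
z = -14.2 / 15.7
z = -0.9045
NCE = NCE = 21.06z + 50
Carry z at full precision (z = -14.2 / 15.7) into the conversion:
NCE = 21.06 * (-14.2 / 15.7) + 50 = -299.052 / 15.7 + 50
NCE = -19.0479 + 50
NCE = 30.9521

30.9521


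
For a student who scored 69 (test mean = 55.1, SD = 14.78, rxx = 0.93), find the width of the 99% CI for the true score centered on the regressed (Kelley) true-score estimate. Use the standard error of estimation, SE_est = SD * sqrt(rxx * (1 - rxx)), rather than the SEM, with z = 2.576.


True score estimate = 0.93*69 + 0.07*55.1 = 68.027
SE_est = SD * sqrt(rxx * (1 - rxx)) = 14.78 * sqrt(0.93 * 0.07) = 14.78 * sqrt(0.0651) = 3.771073
CI = T_est +/- z * SE_est, so width = 2 * z * SE_est = 2 * 2.576 * 3.771073
Width = 19.4286

19.4286


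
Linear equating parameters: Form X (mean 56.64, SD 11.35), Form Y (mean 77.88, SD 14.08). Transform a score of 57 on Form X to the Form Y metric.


slope = SD_Y / SD_X = 14.08 / 11.35 ~ 1.2405
intercept = mean_Y - slope * mean_X = 77.88 - (14.08 / 11.35) * 56.64 ~ 7.6165
Y = slope * X + intercept. To avoid rounding drift from the rounded slope/intercept, evaluate the equivalent form Y = mean_Y + SD_Y * (X - mean_X) / SD_X at full precision:
Y = 77.88 + 14.08 * (57 - 56.64) / 11.35
Y = 77.88 + 14.08 * 0.36 / 11.35
Y = 77.88 + 5.0688 / 11.35
Y = 77.88 + 0.4466
Y = 78.3266

78.3266


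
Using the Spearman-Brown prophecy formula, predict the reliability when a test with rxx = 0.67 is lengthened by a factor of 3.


r_new = (n * rxx) / (1 + (n-1) * rxx)
r_new = (3 * 0.67) / (1 + 2 * 0.67)
r_new = 2.01 / 2.34
r_new = 0.859

0.859


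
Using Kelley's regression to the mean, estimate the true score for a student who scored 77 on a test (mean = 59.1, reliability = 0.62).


T_est = rxx * X + (1 - rxx) * mean
T_est = 0.62 * 77 + 0.38 * 59.1
T_est = 47.74 + 22.458
T_est = 70.198

70.198


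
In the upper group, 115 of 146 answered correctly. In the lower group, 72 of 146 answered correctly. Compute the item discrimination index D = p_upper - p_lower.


p_upper = 115/146 = 0.7877
p_lower = 72/146 = 0.4932
D = 0.7877 - 0.4932 = 0.2945

0.2945


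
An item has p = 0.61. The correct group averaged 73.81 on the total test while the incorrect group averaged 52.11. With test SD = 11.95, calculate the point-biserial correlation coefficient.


q = 1 - p = 0.39
rpb = ((M1 - M0) / SD) * sqrt(p * q)
rpb = ((73.81 - 52.11) / 11.95) * sqrt(0.61 * 0.39)
rpb = 0.8857

0.8857


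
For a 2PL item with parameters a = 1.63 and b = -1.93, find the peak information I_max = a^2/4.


For 2PL, max info at theta = b = -1.93
I_max = a^2 / 4 = 1.63^2 / 4
= 2.6569 / 4
I_max = 0.6642

0.6642


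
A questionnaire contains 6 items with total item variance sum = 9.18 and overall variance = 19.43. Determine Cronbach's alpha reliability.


alpha = (k/(k-1)) * (1 - sum(si^2)/s_total^2)
= (6/5) * (1 - 9.18/19.43)
alpha = 0.633

0.633


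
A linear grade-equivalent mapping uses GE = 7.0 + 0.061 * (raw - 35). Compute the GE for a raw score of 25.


raw - median = 25 - 35 = -10
slope * diff = 0.061 * -10 = -0.61
GE = 7.0 + -0.61
GE = 6.39

6.39


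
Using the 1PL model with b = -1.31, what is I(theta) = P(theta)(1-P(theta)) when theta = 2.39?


P = 1/(1+exp(-(2.39--1.31))) = 0.9759
I = P*(1-P) = 0.9759 * 0.0241
I = 0.0235

0.0235


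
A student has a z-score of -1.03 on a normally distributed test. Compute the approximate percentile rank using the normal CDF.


CDF(z) = 0.5 * (1 + erf(z/sqrt(2)))
erf(-0.7283) = -0.697
CDF = 0.1515
Percentile rank = 0.1515 * 100 = 15.15

15.15


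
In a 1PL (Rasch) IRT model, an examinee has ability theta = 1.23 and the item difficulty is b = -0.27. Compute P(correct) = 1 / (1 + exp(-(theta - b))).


theta - b = 1.23 - -0.27 = 1.5
exp(-(theta - b)) = exp(-1.5) = 0.2231
P = 1 / (1 + 0.2231)
P = 0.8176

0.8176


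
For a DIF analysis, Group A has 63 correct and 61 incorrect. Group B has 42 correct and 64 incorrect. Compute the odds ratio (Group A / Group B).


Odds_A = 63/61 = 1.0328
Odds_B = 42/64 = 0.6562
OR = Odds_A / Odds_B = 1.0328 / 0.6562
Exactly, OR = (63 * 64) / (61 * 42) = 4032 / 2562
OR = 1.5738

1.5738


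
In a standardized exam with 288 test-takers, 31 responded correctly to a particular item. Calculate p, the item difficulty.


Item difficulty p = number correct / total examinees
p = 31 / 288
p = 0.1076

0.1076


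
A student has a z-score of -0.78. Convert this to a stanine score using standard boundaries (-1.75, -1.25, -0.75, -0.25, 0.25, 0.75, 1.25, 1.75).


Stanine boundaries: [-1.75, -1.25, -0.75, -0.25, 0.25, 0.75, 1.25, 1.75]
z = -0.78
Check each boundary:
  z >= -1.75 -> could be stanine 2
  z >= -1.25 -> could be stanine 3
  z < -0.75
  z < -0.25
  z < 0.25
  z < 0.75
  z < 1.25
  z < 1.75
Highest qualifying boundary gives stanine = 3

3


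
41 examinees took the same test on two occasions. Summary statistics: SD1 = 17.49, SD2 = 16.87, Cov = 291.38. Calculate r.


r = cov(X,Y) / (SD_X * SD_Y)
r = 291.38 / (17.49 * 16.87)
r = 291.38 / 295.0563
r = 0.9875

0.9875


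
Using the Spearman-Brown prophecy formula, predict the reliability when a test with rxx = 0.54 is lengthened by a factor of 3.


r_new = (n * rxx) / (1 + (n-1) * rxx)
r_new = (3 * 0.54) / (1 + 2 * 0.54)
r_new = 1.62 / 2.08
r_new = 0.7788

0.7788


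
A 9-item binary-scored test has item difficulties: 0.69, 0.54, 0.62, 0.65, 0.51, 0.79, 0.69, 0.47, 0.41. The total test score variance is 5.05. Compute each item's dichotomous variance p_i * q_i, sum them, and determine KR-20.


For each item, compute p_i * q_i:
  Item 1: 0.69 * 0.31 = 0.2139
  Item 2: 0.54 * 0.46 = 0.2484
  Item 3: 0.62 * 0.38 = 0.2356
  Item 4: 0.65 * 0.35 = 0.2275
  Item 5: 0.51 * 0.49 = 0.2499
  Item 6: 0.79 * 0.21 = 0.1659
  Item 7: 0.69 * 0.31 = 0.2139
  Item 8: 0.47 * 0.53 = 0.2491
  Item 9: 0.41 * 0.59 = 0.2419
Sum(p_i * q_i) = 0.2139 + 0.2484 + 0.2356 + 0.2275 + 0.2499 + 0.1659 + 0.2139 + 0.2491 + 0.2419 = 2.0461
KR-20 = (k/(k-1)) * (1 - Sum(p_i*q_i) / Var_total)
= (9/8) * (1 - 2.0461/5.05)
= 1.125 * 0.5948
KR-20 = 0.6692

0.6692
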